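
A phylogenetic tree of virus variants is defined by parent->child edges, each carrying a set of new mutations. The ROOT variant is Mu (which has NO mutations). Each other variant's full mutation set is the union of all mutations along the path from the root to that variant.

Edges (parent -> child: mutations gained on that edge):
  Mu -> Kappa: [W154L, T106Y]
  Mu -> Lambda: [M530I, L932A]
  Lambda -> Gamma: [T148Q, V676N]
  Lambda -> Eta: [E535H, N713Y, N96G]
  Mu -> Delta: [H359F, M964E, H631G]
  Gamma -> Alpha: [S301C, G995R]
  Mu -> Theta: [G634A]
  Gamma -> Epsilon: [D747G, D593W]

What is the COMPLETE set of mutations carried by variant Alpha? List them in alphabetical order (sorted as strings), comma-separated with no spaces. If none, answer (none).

At Mu: gained [] -> total []
At Lambda: gained ['M530I', 'L932A'] -> total ['L932A', 'M530I']
At Gamma: gained ['T148Q', 'V676N'] -> total ['L932A', 'M530I', 'T148Q', 'V676N']
At Alpha: gained ['S301C', 'G995R'] -> total ['G995R', 'L932A', 'M530I', 'S301C', 'T148Q', 'V676N']

Answer: G995R,L932A,M530I,S301C,T148Q,V676N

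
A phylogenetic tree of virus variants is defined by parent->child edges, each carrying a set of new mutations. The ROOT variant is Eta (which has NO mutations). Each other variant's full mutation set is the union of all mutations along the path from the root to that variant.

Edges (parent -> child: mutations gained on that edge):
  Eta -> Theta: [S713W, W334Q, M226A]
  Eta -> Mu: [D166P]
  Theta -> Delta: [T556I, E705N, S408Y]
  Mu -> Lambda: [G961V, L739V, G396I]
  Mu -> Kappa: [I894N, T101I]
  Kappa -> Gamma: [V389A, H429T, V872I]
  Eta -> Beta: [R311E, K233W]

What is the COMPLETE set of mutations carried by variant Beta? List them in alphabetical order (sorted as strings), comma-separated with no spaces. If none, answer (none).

At Eta: gained [] -> total []
At Beta: gained ['R311E', 'K233W'] -> total ['K233W', 'R311E']

Answer: K233W,R311E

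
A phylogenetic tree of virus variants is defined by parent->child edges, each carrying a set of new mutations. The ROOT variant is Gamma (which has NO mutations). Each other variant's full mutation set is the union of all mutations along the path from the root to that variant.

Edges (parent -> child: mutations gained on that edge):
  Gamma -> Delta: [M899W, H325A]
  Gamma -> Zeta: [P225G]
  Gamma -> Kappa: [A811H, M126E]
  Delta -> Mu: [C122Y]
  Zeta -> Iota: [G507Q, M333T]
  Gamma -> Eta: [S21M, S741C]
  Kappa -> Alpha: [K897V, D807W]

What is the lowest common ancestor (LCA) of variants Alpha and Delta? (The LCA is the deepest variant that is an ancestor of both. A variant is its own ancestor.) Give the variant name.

Path from root to Alpha: Gamma -> Kappa -> Alpha
  ancestors of Alpha: {Gamma, Kappa, Alpha}
Path from root to Delta: Gamma -> Delta
  ancestors of Delta: {Gamma, Delta}
Common ancestors: {Gamma}
Walk up from Delta: Delta (not in ancestors of Alpha), Gamma (in ancestors of Alpha)
Deepest common ancestor (LCA) = Gamma

Answer: Gamma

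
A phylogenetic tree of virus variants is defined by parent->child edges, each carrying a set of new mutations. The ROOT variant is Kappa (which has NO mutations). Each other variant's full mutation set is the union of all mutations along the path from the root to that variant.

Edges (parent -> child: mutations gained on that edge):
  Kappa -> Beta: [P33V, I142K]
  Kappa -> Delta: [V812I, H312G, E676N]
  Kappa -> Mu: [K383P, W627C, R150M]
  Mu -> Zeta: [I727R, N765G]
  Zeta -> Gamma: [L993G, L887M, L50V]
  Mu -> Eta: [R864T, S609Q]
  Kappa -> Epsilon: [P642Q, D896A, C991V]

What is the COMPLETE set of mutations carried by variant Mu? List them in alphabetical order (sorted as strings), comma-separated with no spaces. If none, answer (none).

Answer: K383P,R150M,W627C

Derivation:
At Kappa: gained [] -> total []
At Mu: gained ['K383P', 'W627C', 'R150M'] -> total ['K383P', 'R150M', 'W627C']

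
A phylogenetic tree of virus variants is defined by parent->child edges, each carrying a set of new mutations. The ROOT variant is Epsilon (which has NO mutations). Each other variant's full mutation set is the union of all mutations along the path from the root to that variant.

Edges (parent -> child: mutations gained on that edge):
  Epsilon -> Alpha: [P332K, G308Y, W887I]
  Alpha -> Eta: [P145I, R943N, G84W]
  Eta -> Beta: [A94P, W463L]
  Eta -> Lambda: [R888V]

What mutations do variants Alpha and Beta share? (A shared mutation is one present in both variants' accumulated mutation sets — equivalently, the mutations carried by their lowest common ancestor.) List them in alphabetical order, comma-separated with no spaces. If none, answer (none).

Accumulating mutations along path to Alpha:
  At Epsilon: gained [] -> total []
  At Alpha: gained ['P332K', 'G308Y', 'W887I'] -> total ['G308Y', 'P332K', 'W887I']
Mutations(Alpha) = ['G308Y', 'P332K', 'W887I']
Accumulating mutations along path to Beta:
  At Epsilon: gained [] -> total []
  At Alpha: gained ['P332K', 'G308Y', 'W887I'] -> total ['G308Y', 'P332K', 'W887I']
  At Eta: gained ['P145I', 'R943N', 'G84W'] -> total ['G308Y', 'G84W', 'P145I', 'P332K', 'R943N', 'W887I']
  At Beta: gained ['A94P', 'W463L'] -> total ['A94P', 'G308Y', 'G84W', 'P145I', 'P332K', 'R943N', 'W463L', 'W887I']
Mutations(Beta) = ['A94P', 'G308Y', 'G84W', 'P145I', 'P332K', 'R943N', 'W463L', 'W887I']
Intersection: ['G308Y', 'P332K', 'W887I'] ∩ ['A94P', 'G308Y', 'G84W', 'P145I', 'P332K', 'R943N', 'W463L', 'W887I'] = ['G308Y', 'P332K', 'W887I']

Answer: G308Y,P332K,W887I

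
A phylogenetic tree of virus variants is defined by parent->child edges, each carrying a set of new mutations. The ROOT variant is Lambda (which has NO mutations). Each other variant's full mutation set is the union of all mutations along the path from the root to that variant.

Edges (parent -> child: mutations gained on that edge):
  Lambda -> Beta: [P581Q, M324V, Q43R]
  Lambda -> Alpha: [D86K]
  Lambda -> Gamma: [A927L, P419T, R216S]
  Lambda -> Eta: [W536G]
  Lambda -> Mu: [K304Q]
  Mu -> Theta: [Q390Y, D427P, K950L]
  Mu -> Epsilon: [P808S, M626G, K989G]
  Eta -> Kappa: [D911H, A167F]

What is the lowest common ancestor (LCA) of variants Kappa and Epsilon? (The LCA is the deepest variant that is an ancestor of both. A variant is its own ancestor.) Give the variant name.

Path from root to Kappa: Lambda -> Eta -> Kappa
  ancestors of Kappa: {Lambda, Eta, Kappa}
Path from root to Epsilon: Lambda -> Mu -> Epsilon
  ancestors of Epsilon: {Lambda, Mu, Epsilon}
Common ancestors: {Lambda}
Walk up from Epsilon: Epsilon (not in ancestors of Kappa), Mu (not in ancestors of Kappa), Lambda (in ancestors of Kappa)
Deepest common ancestor (LCA) = Lambda

Answer: Lambda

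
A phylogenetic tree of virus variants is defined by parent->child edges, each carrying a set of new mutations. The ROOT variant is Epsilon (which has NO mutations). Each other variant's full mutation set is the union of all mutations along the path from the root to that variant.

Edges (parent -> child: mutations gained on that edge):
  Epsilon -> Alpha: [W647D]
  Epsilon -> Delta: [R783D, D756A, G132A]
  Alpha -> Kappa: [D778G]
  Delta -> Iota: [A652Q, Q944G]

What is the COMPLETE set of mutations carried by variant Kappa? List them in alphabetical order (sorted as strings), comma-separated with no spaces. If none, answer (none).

At Epsilon: gained [] -> total []
At Alpha: gained ['W647D'] -> total ['W647D']
At Kappa: gained ['D778G'] -> total ['D778G', 'W647D']

Answer: D778G,W647D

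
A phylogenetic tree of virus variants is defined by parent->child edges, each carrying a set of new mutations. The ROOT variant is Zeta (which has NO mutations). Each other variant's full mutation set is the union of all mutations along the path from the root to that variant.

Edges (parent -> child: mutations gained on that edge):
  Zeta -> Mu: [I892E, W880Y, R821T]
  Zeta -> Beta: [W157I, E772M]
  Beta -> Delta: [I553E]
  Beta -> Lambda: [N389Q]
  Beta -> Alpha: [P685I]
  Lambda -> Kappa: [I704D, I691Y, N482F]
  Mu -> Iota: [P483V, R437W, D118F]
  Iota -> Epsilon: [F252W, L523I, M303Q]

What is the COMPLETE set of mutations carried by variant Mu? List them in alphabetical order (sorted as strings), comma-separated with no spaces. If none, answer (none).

At Zeta: gained [] -> total []
At Mu: gained ['I892E', 'W880Y', 'R821T'] -> total ['I892E', 'R821T', 'W880Y']

Answer: I892E,R821T,W880Y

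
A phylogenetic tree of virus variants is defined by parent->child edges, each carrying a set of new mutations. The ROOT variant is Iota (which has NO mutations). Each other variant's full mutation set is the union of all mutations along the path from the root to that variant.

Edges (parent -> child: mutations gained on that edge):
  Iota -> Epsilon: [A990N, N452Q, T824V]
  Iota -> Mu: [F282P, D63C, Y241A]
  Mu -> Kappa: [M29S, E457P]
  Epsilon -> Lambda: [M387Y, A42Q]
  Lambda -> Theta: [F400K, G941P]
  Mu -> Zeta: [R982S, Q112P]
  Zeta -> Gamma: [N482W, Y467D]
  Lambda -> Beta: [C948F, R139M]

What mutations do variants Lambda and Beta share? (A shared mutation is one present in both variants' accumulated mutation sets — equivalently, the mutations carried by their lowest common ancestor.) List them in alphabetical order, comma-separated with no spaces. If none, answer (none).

Accumulating mutations along path to Lambda:
  At Iota: gained [] -> total []
  At Epsilon: gained ['A990N', 'N452Q', 'T824V'] -> total ['A990N', 'N452Q', 'T824V']
  At Lambda: gained ['M387Y', 'A42Q'] -> total ['A42Q', 'A990N', 'M387Y', 'N452Q', 'T824V']
Mutations(Lambda) = ['A42Q', 'A990N', 'M387Y', 'N452Q', 'T824V']
Accumulating mutations along path to Beta:
  At Iota: gained [] -> total []
  At Epsilon: gained ['A990N', 'N452Q', 'T824V'] -> total ['A990N', 'N452Q', 'T824V']
  At Lambda: gained ['M387Y', 'A42Q'] -> total ['A42Q', 'A990N', 'M387Y', 'N452Q', 'T824V']
  At Beta: gained ['C948F', 'R139M'] -> total ['A42Q', 'A990N', 'C948F', 'M387Y', 'N452Q', 'R139M', 'T824V']
Mutations(Beta) = ['A42Q', 'A990N', 'C948F', 'M387Y', 'N452Q', 'R139M', 'T824V']
Intersection: ['A42Q', 'A990N', 'M387Y', 'N452Q', 'T824V'] ∩ ['A42Q', 'A990N', 'C948F', 'M387Y', 'N452Q', 'R139M', 'T824V'] = ['A42Q', 'A990N', 'M387Y', 'N452Q', 'T824V']

Answer: A42Q,A990N,M387Y,N452Q,T824V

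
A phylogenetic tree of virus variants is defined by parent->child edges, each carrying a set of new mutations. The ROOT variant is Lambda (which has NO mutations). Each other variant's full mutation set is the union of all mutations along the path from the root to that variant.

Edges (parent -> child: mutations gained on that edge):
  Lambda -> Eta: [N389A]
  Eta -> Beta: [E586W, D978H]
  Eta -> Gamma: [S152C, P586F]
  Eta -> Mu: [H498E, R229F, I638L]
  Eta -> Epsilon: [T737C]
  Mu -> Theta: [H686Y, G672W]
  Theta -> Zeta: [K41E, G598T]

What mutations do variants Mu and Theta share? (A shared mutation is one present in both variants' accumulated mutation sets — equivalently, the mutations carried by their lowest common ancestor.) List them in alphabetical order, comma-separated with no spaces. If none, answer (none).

Accumulating mutations along path to Mu:
  At Lambda: gained [] -> total []
  At Eta: gained ['N389A'] -> total ['N389A']
  At Mu: gained ['H498E', 'R229F', 'I638L'] -> total ['H498E', 'I638L', 'N389A', 'R229F']
Mutations(Mu) = ['H498E', 'I638L', 'N389A', 'R229F']
Accumulating mutations along path to Theta:
  At Lambda: gained [] -> total []
  At Eta: gained ['N389A'] -> total ['N389A']
  At Mu: gained ['H498E', 'R229F', 'I638L'] -> total ['H498E', 'I638L', 'N389A', 'R229F']
  At Theta: gained ['H686Y', 'G672W'] -> total ['G672W', 'H498E', 'H686Y', 'I638L', 'N389A', 'R229F']
Mutations(Theta) = ['G672W', 'H498E', 'H686Y', 'I638L', 'N389A', 'R229F']
Intersection: ['H498E', 'I638L', 'N389A', 'R229F'] ∩ ['G672W', 'H498E', 'H686Y', 'I638L', 'N389A', 'R229F'] = ['H498E', 'I638L', 'N389A', 'R229F']

Answer: H498E,I638L,N389A,R229F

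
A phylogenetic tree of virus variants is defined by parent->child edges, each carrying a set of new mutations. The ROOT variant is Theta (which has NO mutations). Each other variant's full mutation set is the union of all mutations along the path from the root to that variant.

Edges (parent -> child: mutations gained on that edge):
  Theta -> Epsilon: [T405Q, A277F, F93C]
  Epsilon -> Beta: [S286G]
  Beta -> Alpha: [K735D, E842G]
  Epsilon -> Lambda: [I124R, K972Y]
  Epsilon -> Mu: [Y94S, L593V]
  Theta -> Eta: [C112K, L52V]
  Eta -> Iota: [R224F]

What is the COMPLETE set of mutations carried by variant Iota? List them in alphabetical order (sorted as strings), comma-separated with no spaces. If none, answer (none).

Answer: C112K,L52V,R224F

Derivation:
At Theta: gained [] -> total []
At Eta: gained ['C112K', 'L52V'] -> total ['C112K', 'L52V']
At Iota: gained ['R224F'] -> total ['C112K', 'L52V', 'R224F']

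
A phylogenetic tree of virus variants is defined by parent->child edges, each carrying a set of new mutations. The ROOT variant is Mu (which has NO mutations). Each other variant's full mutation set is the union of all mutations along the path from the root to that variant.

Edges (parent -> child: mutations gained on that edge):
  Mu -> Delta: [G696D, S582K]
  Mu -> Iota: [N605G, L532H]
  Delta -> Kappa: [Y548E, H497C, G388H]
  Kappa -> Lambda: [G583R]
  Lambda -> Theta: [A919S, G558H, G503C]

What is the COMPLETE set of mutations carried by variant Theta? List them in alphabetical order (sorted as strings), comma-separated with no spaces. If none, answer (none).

Answer: A919S,G388H,G503C,G558H,G583R,G696D,H497C,S582K,Y548E

Derivation:
At Mu: gained [] -> total []
At Delta: gained ['G696D', 'S582K'] -> total ['G696D', 'S582K']
At Kappa: gained ['Y548E', 'H497C', 'G388H'] -> total ['G388H', 'G696D', 'H497C', 'S582K', 'Y548E']
At Lambda: gained ['G583R'] -> total ['G388H', 'G583R', 'G696D', 'H497C', 'S582K', 'Y548E']
At Theta: gained ['A919S', 'G558H', 'G503C'] -> total ['A919S', 'G388H', 'G503C', 'G558H', 'G583R', 'G696D', 'H497C', 'S582K', 'Y548E']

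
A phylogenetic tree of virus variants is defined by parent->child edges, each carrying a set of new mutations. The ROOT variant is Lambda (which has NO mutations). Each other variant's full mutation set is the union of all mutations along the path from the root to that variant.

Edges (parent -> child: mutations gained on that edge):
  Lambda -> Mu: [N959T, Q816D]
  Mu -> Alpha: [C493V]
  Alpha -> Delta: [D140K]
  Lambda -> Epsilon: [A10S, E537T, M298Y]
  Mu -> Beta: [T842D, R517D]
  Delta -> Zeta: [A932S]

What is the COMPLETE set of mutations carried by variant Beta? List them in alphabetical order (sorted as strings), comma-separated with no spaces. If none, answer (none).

At Lambda: gained [] -> total []
At Mu: gained ['N959T', 'Q816D'] -> total ['N959T', 'Q816D']
At Beta: gained ['T842D', 'R517D'] -> total ['N959T', 'Q816D', 'R517D', 'T842D']

Answer: N959T,Q816D,R517D,T842D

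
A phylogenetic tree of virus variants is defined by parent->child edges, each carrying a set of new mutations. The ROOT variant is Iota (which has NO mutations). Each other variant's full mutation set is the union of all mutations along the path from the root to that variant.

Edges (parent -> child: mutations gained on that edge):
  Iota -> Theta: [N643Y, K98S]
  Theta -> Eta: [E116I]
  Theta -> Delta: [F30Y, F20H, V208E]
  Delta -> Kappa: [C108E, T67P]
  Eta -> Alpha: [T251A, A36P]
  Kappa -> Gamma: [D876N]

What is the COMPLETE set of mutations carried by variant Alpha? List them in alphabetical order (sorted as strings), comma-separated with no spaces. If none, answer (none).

At Iota: gained [] -> total []
At Theta: gained ['N643Y', 'K98S'] -> total ['K98S', 'N643Y']
At Eta: gained ['E116I'] -> total ['E116I', 'K98S', 'N643Y']
At Alpha: gained ['T251A', 'A36P'] -> total ['A36P', 'E116I', 'K98S', 'N643Y', 'T251A']

Answer: A36P,E116I,K98S,N643Y,T251A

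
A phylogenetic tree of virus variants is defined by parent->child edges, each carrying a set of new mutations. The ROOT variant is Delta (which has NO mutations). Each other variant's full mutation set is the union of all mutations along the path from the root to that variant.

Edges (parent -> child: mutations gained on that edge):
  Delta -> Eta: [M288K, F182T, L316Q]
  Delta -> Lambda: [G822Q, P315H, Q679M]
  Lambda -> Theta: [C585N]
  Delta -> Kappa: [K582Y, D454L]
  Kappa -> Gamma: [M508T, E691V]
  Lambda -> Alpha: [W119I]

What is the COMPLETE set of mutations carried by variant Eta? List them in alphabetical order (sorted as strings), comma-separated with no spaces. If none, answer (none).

At Delta: gained [] -> total []
At Eta: gained ['M288K', 'F182T', 'L316Q'] -> total ['F182T', 'L316Q', 'M288K']

Answer: F182T,L316Q,M288K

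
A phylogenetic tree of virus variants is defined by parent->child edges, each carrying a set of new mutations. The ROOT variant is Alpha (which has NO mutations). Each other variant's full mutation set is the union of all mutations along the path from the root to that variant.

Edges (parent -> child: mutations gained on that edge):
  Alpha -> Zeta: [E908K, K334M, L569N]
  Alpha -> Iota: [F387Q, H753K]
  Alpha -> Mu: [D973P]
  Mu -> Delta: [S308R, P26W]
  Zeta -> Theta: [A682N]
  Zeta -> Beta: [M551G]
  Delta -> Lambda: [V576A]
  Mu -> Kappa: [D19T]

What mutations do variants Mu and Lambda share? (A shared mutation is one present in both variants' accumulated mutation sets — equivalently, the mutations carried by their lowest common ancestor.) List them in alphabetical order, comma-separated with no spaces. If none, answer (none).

Accumulating mutations along path to Mu:
  At Alpha: gained [] -> total []
  At Mu: gained ['D973P'] -> total ['D973P']
Mutations(Mu) = ['D973P']
Accumulating mutations along path to Lambda:
  At Alpha: gained [] -> total []
  At Mu: gained ['D973P'] -> total ['D973P']
  At Delta: gained ['S308R', 'P26W'] -> total ['D973P', 'P26W', 'S308R']
  At Lambda: gained ['V576A'] -> total ['D973P', 'P26W', 'S308R', 'V576A']
Mutations(Lambda) = ['D973P', 'P26W', 'S308R', 'V576A']
Intersection: ['D973P'] ∩ ['D973P', 'P26W', 'S308R', 'V576A'] = ['D973P']

Answer: D973P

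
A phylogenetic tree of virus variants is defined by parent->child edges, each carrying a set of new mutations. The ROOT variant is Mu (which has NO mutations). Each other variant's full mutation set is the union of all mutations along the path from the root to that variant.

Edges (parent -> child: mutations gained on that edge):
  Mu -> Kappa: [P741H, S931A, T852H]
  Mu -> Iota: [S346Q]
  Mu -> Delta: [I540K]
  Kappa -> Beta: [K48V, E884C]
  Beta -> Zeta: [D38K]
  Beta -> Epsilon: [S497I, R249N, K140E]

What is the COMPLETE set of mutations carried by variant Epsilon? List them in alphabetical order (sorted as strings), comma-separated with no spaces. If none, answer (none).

At Mu: gained [] -> total []
At Kappa: gained ['P741H', 'S931A', 'T852H'] -> total ['P741H', 'S931A', 'T852H']
At Beta: gained ['K48V', 'E884C'] -> total ['E884C', 'K48V', 'P741H', 'S931A', 'T852H']
At Epsilon: gained ['S497I', 'R249N', 'K140E'] -> total ['E884C', 'K140E', 'K48V', 'P741H', 'R249N', 'S497I', 'S931A', 'T852H']

Answer: E884C,K140E,K48V,P741H,R249N,S497I,S931A,T852H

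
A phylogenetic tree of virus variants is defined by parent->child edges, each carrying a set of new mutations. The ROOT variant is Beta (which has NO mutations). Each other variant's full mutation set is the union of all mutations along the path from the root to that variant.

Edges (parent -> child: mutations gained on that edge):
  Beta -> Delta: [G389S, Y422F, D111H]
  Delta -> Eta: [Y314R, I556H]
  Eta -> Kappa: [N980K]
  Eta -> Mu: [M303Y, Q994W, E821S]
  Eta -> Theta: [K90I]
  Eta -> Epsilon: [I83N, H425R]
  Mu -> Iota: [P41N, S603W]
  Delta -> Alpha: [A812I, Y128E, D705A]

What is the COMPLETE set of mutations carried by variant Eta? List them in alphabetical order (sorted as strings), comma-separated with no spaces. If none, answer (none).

Answer: D111H,G389S,I556H,Y314R,Y422F

Derivation:
At Beta: gained [] -> total []
At Delta: gained ['G389S', 'Y422F', 'D111H'] -> total ['D111H', 'G389S', 'Y422F']
At Eta: gained ['Y314R', 'I556H'] -> total ['D111H', 'G389S', 'I556H', 'Y314R', 'Y422F']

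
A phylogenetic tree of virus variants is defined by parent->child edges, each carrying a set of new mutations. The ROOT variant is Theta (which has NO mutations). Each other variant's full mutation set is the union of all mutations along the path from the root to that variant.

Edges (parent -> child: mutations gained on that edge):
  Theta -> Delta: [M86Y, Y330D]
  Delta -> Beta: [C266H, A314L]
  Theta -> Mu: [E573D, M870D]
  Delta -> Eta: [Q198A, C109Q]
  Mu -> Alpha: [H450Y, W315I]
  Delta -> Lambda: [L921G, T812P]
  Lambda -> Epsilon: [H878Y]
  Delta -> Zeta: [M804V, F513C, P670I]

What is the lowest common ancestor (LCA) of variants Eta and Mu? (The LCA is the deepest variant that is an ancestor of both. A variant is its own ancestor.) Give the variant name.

Answer: Theta

Derivation:
Path from root to Eta: Theta -> Delta -> Eta
  ancestors of Eta: {Theta, Delta, Eta}
Path from root to Mu: Theta -> Mu
  ancestors of Mu: {Theta, Mu}
Common ancestors: {Theta}
Walk up from Mu: Mu (not in ancestors of Eta), Theta (in ancestors of Eta)
Deepest common ancestor (LCA) = Theta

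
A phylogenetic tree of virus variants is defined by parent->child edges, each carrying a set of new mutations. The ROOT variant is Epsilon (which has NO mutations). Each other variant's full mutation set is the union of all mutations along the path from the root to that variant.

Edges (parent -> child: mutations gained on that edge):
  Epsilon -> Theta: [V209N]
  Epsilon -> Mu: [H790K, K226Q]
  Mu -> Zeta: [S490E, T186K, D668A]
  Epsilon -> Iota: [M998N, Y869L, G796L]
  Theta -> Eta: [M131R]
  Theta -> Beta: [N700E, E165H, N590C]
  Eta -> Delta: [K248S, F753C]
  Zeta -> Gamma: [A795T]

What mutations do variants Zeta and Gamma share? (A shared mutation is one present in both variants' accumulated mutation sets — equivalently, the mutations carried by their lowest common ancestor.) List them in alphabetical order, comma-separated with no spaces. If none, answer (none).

Answer: D668A,H790K,K226Q,S490E,T186K

Derivation:
Accumulating mutations along path to Zeta:
  At Epsilon: gained [] -> total []
  At Mu: gained ['H790K', 'K226Q'] -> total ['H790K', 'K226Q']
  At Zeta: gained ['S490E', 'T186K', 'D668A'] -> total ['D668A', 'H790K', 'K226Q', 'S490E', 'T186K']
Mutations(Zeta) = ['D668A', 'H790K', 'K226Q', 'S490E', 'T186K']
Accumulating mutations along path to Gamma:
  At Epsilon: gained [] -> total []
  At Mu: gained ['H790K', 'K226Q'] -> total ['H790K', 'K226Q']
  At Zeta: gained ['S490E', 'T186K', 'D668A'] -> total ['D668A', 'H790K', 'K226Q', 'S490E', 'T186K']
  At Gamma: gained ['A795T'] -> total ['A795T', 'D668A', 'H790K', 'K226Q', 'S490E', 'T186K']
Mutations(Gamma) = ['A795T', 'D668A', 'H790K', 'K226Q', 'S490E', 'T186K']
Intersection: ['D668A', 'H790K', 'K226Q', 'S490E', 'T186K'] ∩ ['A795T', 'D668A', 'H790K', 'K226Q', 'S490E', 'T186K'] = ['D668A', 'H790K', 'K226Q', 'S490E', 'T186K']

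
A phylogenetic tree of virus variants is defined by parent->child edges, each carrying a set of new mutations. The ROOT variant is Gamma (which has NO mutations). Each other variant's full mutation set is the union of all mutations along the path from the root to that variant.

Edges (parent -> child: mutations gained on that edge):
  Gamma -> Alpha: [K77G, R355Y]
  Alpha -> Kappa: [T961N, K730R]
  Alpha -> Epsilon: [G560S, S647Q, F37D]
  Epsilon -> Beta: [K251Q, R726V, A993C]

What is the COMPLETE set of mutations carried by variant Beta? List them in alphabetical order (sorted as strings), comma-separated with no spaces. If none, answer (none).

At Gamma: gained [] -> total []
At Alpha: gained ['K77G', 'R355Y'] -> total ['K77G', 'R355Y']
At Epsilon: gained ['G560S', 'S647Q', 'F37D'] -> total ['F37D', 'G560S', 'K77G', 'R355Y', 'S647Q']
At Beta: gained ['K251Q', 'R726V', 'A993C'] -> total ['A993C', 'F37D', 'G560S', 'K251Q', 'K77G', 'R355Y', 'R726V', 'S647Q']

Answer: A993C,F37D,G560S,K251Q,K77G,R355Y,R726V,S647Q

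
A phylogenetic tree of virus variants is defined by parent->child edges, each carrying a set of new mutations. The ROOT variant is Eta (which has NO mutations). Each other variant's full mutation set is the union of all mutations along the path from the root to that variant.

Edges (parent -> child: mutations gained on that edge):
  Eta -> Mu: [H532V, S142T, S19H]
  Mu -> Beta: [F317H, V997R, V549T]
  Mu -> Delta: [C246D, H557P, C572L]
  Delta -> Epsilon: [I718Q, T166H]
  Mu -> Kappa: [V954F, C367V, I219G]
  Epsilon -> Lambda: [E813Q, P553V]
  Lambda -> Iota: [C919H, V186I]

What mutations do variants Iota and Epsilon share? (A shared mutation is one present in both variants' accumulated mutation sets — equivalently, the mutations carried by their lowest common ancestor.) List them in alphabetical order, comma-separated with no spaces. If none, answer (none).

Answer: C246D,C572L,H532V,H557P,I718Q,S142T,S19H,T166H

Derivation:
Accumulating mutations along path to Iota:
  At Eta: gained [] -> total []
  At Mu: gained ['H532V', 'S142T', 'S19H'] -> total ['H532V', 'S142T', 'S19H']
  At Delta: gained ['C246D', 'H557P', 'C572L'] -> total ['C246D', 'C572L', 'H532V', 'H557P', 'S142T', 'S19H']
  At Epsilon: gained ['I718Q', 'T166H'] -> total ['C246D', 'C572L', 'H532V', 'H557P', 'I718Q', 'S142T', 'S19H', 'T166H']
  At Lambda: gained ['E813Q', 'P553V'] -> total ['C246D', 'C572L', 'E813Q', 'H532V', 'H557P', 'I718Q', 'P553V', 'S142T', 'S19H', 'T166H']
  At Iota: gained ['C919H', 'V186I'] -> total ['C246D', 'C572L', 'C919H', 'E813Q', 'H532V', 'H557P', 'I718Q', 'P553V', 'S142T', 'S19H', 'T166H', 'V186I']
Mutations(Iota) = ['C246D', 'C572L', 'C919H', 'E813Q', 'H532V', 'H557P', 'I718Q', 'P553V', 'S142T', 'S19H', 'T166H', 'V186I']
Accumulating mutations along path to Epsilon:
  At Eta: gained [] -> total []
  At Mu: gained ['H532V', 'S142T', 'S19H'] -> total ['H532V', 'S142T', 'S19H']
  At Delta: gained ['C246D', 'H557P', 'C572L'] -> total ['C246D', 'C572L', 'H532V', 'H557P', 'S142T', 'S19H']
  At Epsilon: gained ['I718Q', 'T166H'] -> total ['C246D', 'C572L', 'H532V', 'H557P', 'I718Q', 'S142T', 'S19H', 'T166H']
Mutations(Epsilon) = ['C246D', 'C572L', 'H532V', 'H557P', 'I718Q', 'S142T', 'S19H', 'T166H']
Intersection: ['C246D', 'C572L', 'C919H', 'E813Q', 'H532V', 'H557P', 'I718Q', 'P553V', 'S142T', 'S19H', 'T166H', 'V186I'] ∩ ['C246D', 'C572L', 'H532V', 'H557P', 'I718Q', 'S142T', 'S19H', 'T166H'] = ['C246D', 'C572L', 'H532V', 'H557P', 'I718Q', 'S142T', 'S19H', 'T166H']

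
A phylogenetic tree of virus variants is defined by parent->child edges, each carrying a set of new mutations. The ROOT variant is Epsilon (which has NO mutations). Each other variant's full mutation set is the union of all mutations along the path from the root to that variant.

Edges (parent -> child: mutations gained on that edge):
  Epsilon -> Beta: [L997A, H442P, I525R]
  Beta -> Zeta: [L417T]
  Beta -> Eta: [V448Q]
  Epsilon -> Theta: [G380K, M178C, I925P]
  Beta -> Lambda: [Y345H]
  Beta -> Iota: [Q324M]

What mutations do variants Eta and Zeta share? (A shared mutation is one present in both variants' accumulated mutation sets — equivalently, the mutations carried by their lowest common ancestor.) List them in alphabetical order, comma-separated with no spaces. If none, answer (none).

Accumulating mutations along path to Eta:
  At Epsilon: gained [] -> total []
  At Beta: gained ['L997A', 'H442P', 'I525R'] -> total ['H442P', 'I525R', 'L997A']
  At Eta: gained ['V448Q'] -> total ['H442P', 'I525R', 'L997A', 'V448Q']
Mutations(Eta) = ['H442P', 'I525R', 'L997A', 'V448Q']
Accumulating mutations along path to Zeta:
  At Epsilon: gained [] -> total []
  At Beta: gained ['L997A', 'H442P', 'I525R'] -> total ['H442P', 'I525R', 'L997A']
  At Zeta: gained ['L417T'] -> total ['H442P', 'I525R', 'L417T', 'L997A']
Mutations(Zeta) = ['H442P', 'I525R', 'L417T', 'L997A']
Intersection: ['H442P', 'I525R', 'L997A', 'V448Q'] ∩ ['H442P', 'I525R', 'L417T', 'L997A'] = ['H442P', 'I525R', 'L997A']

Answer: H442P,I525R,L997A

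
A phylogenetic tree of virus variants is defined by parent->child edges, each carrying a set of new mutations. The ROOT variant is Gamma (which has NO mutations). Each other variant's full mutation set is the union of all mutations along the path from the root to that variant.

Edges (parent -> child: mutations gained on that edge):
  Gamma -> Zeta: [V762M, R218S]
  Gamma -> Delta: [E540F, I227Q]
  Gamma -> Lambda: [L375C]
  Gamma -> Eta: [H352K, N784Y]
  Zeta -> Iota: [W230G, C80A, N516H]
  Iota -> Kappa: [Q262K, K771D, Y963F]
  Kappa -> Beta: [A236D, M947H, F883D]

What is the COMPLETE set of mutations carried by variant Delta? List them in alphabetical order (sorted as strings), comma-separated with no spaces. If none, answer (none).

Answer: E540F,I227Q

Derivation:
At Gamma: gained [] -> total []
At Delta: gained ['E540F', 'I227Q'] -> total ['E540F', 'I227Q']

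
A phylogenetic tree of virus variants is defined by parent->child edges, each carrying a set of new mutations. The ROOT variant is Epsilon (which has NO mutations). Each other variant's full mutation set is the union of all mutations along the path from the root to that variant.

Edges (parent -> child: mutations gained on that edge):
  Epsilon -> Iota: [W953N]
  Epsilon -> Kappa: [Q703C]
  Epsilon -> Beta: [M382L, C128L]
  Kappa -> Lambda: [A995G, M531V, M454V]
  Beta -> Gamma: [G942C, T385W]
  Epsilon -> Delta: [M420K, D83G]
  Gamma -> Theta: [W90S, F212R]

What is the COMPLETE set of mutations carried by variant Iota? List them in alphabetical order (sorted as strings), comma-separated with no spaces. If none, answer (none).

At Epsilon: gained [] -> total []
At Iota: gained ['W953N'] -> total ['W953N']

Answer: W953N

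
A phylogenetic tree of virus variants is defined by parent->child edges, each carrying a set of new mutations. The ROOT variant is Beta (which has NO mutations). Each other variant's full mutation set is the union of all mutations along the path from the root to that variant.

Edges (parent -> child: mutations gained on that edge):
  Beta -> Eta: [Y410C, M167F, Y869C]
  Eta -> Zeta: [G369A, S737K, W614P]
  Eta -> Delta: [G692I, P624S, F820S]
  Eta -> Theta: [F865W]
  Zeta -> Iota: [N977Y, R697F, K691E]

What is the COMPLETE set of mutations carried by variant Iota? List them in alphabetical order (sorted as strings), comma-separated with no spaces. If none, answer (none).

Answer: G369A,K691E,M167F,N977Y,R697F,S737K,W614P,Y410C,Y869C

Derivation:
At Beta: gained [] -> total []
At Eta: gained ['Y410C', 'M167F', 'Y869C'] -> total ['M167F', 'Y410C', 'Y869C']
At Zeta: gained ['G369A', 'S737K', 'W614P'] -> total ['G369A', 'M167F', 'S737K', 'W614P', 'Y410C', 'Y869C']
At Iota: gained ['N977Y', 'R697F', 'K691E'] -> total ['G369A', 'K691E', 'M167F', 'N977Y', 'R697F', 'S737K', 'W614P', 'Y410C', 'Y869C']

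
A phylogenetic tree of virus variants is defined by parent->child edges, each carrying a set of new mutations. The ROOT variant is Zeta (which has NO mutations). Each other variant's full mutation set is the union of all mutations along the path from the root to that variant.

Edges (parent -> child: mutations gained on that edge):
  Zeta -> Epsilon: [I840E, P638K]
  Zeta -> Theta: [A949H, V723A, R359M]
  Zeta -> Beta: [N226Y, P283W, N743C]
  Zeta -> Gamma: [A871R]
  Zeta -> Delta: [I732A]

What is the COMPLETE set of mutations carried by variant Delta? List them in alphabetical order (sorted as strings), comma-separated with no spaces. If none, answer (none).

At Zeta: gained [] -> total []
At Delta: gained ['I732A'] -> total ['I732A']

Answer: I732A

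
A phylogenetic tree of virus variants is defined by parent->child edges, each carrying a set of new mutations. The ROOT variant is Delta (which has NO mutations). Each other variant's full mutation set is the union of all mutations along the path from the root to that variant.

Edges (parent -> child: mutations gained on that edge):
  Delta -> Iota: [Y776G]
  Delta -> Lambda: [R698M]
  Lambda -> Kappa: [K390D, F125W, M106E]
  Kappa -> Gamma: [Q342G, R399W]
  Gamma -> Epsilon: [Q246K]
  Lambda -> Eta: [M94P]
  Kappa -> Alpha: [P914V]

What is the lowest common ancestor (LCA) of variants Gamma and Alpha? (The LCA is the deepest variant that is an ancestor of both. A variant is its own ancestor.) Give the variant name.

Answer: Kappa

Derivation:
Path from root to Gamma: Delta -> Lambda -> Kappa -> Gamma
  ancestors of Gamma: {Delta, Lambda, Kappa, Gamma}
Path from root to Alpha: Delta -> Lambda -> Kappa -> Alpha
  ancestors of Alpha: {Delta, Lambda, Kappa, Alpha}
Common ancestors: {Delta, Lambda, Kappa}
Walk up from Alpha: Alpha (not in ancestors of Gamma), Kappa (in ancestors of Gamma), Lambda (in ancestors of Gamma), Delta (in ancestors of Gamma)
Deepest common ancestor (LCA) = Kappa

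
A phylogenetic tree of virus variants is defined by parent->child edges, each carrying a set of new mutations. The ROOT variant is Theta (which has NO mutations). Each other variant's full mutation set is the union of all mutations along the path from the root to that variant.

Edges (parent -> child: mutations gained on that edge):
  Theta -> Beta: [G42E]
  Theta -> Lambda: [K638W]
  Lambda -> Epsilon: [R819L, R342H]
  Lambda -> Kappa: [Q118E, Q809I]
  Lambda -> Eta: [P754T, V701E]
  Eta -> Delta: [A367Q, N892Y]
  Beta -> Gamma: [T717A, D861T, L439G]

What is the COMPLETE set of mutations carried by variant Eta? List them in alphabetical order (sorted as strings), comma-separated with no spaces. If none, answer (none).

At Theta: gained [] -> total []
At Lambda: gained ['K638W'] -> total ['K638W']
At Eta: gained ['P754T', 'V701E'] -> total ['K638W', 'P754T', 'V701E']

Answer: K638W,P754T,V701E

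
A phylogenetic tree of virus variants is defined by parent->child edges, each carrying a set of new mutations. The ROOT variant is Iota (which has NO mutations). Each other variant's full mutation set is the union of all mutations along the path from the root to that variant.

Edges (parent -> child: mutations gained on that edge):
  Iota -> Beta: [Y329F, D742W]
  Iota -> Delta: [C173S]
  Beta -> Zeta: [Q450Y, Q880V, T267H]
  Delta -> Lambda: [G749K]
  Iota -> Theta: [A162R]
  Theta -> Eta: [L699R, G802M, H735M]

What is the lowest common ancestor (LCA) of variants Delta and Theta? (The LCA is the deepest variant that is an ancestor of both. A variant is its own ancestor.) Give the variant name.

Path from root to Delta: Iota -> Delta
  ancestors of Delta: {Iota, Delta}
Path from root to Theta: Iota -> Theta
  ancestors of Theta: {Iota, Theta}
Common ancestors: {Iota}
Walk up from Theta: Theta (not in ancestors of Delta), Iota (in ancestors of Delta)
Deepest common ancestor (LCA) = Iota

Answer: Iota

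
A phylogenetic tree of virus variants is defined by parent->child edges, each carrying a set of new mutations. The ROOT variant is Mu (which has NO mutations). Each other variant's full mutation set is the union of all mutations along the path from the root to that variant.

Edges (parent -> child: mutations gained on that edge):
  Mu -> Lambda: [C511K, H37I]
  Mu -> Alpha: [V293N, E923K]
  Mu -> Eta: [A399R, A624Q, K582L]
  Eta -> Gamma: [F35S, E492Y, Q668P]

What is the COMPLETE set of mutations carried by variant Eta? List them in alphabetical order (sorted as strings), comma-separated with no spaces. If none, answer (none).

Answer: A399R,A624Q,K582L

Derivation:
At Mu: gained [] -> total []
At Eta: gained ['A399R', 'A624Q', 'K582L'] -> total ['A399R', 'A624Q', 'K582L']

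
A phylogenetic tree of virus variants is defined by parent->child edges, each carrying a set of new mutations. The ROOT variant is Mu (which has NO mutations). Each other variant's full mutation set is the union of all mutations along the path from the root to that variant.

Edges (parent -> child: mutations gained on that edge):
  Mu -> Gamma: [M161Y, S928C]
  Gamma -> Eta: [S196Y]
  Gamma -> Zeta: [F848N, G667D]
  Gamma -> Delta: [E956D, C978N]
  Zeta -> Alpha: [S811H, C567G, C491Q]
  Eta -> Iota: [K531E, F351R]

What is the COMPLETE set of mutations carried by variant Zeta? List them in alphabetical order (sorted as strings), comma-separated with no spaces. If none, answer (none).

At Mu: gained [] -> total []
At Gamma: gained ['M161Y', 'S928C'] -> total ['M161Y', 'S928C']
At Zeta: gained ['F848N', 'G667D'] -> total ['F848N', 'G667D', 'M161Y', 'S928C']

Answer: F848N,G667D,M161Y,S928C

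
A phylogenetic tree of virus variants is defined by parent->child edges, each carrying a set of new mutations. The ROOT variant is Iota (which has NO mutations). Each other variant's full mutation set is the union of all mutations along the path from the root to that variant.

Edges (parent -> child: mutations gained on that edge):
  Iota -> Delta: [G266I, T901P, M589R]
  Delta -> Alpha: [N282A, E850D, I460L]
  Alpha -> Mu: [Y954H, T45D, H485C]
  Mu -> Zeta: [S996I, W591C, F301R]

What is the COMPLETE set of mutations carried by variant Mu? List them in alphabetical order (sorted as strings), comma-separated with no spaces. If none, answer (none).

At Iota: gained [] -> total []
At Delta: gained ['G266I', 'T901P', 'M589R'] -> total ['G266I', 'M589R', 'T901P']
At Alpha: gained ['N282A', 'E850D', 'I460L'] -> total ['E850D', 'G266I', 'I460L', 'M589R', 'N282A', 'T901P']
At Mu: gained ['Y954H', 'T45D', 'H485C'] -> total ['E850D', 'G266I', 'H485C', 'I460L', 'M589R', 'N282A', 'T45D', 'T901P', 'Y954H']

Answer: E850D,G266I,H485C,I460L,M589R,N282A,T45D,T901P,Y954H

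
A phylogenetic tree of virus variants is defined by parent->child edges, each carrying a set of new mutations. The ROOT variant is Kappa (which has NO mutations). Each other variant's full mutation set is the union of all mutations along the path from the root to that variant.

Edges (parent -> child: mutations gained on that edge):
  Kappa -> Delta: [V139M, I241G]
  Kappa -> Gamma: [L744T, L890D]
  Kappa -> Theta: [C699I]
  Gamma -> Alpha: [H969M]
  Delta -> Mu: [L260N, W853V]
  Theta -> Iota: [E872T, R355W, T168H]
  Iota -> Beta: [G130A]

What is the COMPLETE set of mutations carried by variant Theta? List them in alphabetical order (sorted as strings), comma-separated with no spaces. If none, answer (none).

Answer: C699I

Derivation:
At Kappa: gained [] -> total []
At Theta: gained ['C699I'] -> total ['C699I']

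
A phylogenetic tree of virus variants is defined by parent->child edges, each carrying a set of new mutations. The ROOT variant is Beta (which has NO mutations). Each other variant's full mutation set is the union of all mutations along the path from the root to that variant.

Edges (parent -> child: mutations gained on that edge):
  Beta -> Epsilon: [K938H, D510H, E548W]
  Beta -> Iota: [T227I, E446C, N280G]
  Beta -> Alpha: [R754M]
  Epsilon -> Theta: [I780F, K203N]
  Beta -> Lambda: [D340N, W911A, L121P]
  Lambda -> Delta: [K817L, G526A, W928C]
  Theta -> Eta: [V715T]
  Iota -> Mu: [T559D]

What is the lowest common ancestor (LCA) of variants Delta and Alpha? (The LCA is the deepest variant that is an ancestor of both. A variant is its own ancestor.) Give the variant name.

Answer: Beta

Derivation:
Path from root to Delta: Beta -> Lambda -> Delta
  ancestors of Delta: {Beta, Lambda, Delta}
Path from root to Alpha: Beta -> Alpha
  ancestors of Alpha: {Beta, Alpha}
Common ancestors: {Beta}
Walk up from Alpha: Alpha (not in ancestors of Delta), Beta (in ancestors of Delta)
Deepest common ancestor (LCA) = Beta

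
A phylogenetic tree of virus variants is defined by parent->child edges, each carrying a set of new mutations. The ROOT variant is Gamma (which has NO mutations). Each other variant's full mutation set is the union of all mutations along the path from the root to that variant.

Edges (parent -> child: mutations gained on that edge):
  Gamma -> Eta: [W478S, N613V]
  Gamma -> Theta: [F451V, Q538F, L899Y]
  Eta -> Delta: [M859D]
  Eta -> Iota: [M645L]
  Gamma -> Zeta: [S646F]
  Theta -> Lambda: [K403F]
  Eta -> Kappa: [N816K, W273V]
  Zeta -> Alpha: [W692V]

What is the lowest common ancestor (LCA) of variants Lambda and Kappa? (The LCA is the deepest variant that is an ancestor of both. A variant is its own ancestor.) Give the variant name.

Path from root to Lambda: Gamma -> Theta -> Lambda
  ancestors of Lambda: {Gamma, Theta, Lambda}
Path from root to Kappa: Gamma -> Eta -> Kappa
  ancestors of Kappa: {Gamma, Eta, Kappa}
Common ancestors: {Gamma}
Walk up from Kappa: Kappa (not in ancestors of Lambda), Eta (not in ancestors of Lambda), Gamma (in ancestors of Lambda)
Deepest common ancestor (LCA) = Gamma

Answer: Gamma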